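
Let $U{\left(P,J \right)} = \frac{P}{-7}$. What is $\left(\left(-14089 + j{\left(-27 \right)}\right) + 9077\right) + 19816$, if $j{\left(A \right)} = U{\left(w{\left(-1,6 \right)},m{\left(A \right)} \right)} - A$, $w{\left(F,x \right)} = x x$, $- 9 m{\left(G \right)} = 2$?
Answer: $\frac{103781}{7} \approx 14826.0$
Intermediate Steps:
$m{\left(G \right)} = - \frac{2}{9}$ ($m{\left(G \right)} = \left(- \frac{1}{9}\right) 2 = - \frac{2}{9}$)
$w{\left(F,x \right)} = x^{2}$
$U{\left(P,J \right)} = - \frac{P}{7}$ ($U{\left(P,J \right)} = P \left(- \frac{1}{7}\right) = - \frac{P}{7}$)
$j{\left(A \right)} = - \frac{36}{7} - A$ ($j{\left(A \right)} = - \frac{6^{2}}{7} - A = \left(- \frac{1}{7}\right) 36 - A = - \frac{36}{7} - A$)
$\left(\left(-14089 + j{\left(-27 \right)}\right) + 9077\right) + 19816 = \left(\left(-14089 - - \frac{153}{7}\right) + 9077\right) + 19816 = \left(\left(-14089 + \left(- \frac{36}{7} + 27\right)\right) + 9077\right) + 19816 = \left(\left(-14089 + \frac{153}{7}\right) + 9077\right) + 19816 = \left(- \frac{98470}{7} + 9077\right) + 19816 = - \frac{34931}{7} + 19816 = \frac{103781}{7}$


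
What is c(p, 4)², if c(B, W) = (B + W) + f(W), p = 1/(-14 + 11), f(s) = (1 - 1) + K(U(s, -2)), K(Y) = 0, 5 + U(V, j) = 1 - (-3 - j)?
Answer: 121/9 ≈ 13.444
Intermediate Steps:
U(V, j) = -1 + j (U(V, j) = -5 + (1 - (-3 - j)) = -5 + (1 + (3 + j)) = -5 + (4 + j) = -1 + j)
f(s) = 0 (f(s) = (1 - 1) + 0 = 0 + 0 = 0)
p = -⅓ (p = 1/(-3) = -⅓ ≈ -0.33333)
c(B, W) = B + W (c(B, W) = (B + W) + 0 = B + W)
c(p, 4)² = (-⅓ + 4)² = (11/3)² = 121/9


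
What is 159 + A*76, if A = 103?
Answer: 7987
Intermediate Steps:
159 + A*76 = 159 + 103*76 = 159 + 7828 = 7987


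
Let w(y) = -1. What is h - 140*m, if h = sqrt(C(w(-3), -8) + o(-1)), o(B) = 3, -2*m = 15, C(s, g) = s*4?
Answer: 1050 + I ≈ 1050.0 + 1.0*I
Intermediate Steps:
C(s, g) = 4*s
m = -15/2 (m = -1/2*15 = -15/2 ≈ -7.5000)
h = I (h = sqrt(4*(-1) + 3) = sqrt(-4 + 3) = sqrt(-1) = I ≈ 1.0*I)
h - 140*m = I - 140*(-15/2) = I + 1050 = 1050 + I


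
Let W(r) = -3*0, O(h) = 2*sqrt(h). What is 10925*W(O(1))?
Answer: 0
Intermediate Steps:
W(r) = 0
10925*W(O(1)) = 10925*0 = 0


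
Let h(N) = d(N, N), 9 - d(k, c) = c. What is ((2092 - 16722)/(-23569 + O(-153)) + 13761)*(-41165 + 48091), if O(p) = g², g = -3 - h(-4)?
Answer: 116949090742/1227 ≈ 9.5313e+7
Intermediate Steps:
d(k, c) = 9 - c
h(N) = 9 - N
g = -16 (g = -3 - (9 - 1*(-4)) = -3 - (9 + 4) = -3 - 1*13 = -3 - 13 = -16)
O(p) = 256 (O(p) = (-16)² = 256)
((2092 - 16722)/(-23569 + O(-153)) + 13761)*(-41165 + 48091) = ((2092 - 16722)/(-23569 + 256) + 13761)*(-41165 + 48091) = (-14630/(-23313) + 13761)*6926 = (-14630*(-1/23313) + 13761)*6926 = (770/1227 + 13761)*6926 = (16885517/1227)*6926 = 116949090742/1227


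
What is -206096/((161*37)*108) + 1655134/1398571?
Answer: 194150125222/224944761069 ≈ 0.86310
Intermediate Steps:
-206096/((161*37)*108) + 1655134/1398571 = -206096/(5957*108) + 1655134*(1/1398571) = -206096/643356 + 1655134/1398571 = -206096*1/643356 + 1655134/1398571 = -51524/160839 + 1655134/1398571 = 194150125222/224944761069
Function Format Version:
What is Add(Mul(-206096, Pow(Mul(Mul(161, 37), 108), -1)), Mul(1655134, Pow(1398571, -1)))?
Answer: Rational(194150125222, 224944761069) ≈ 0.86310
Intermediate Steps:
Add(Mul(-206096, Pow(Mul(Mul(161, 37), 108), -1)), Mul(1655134, Pow(1398571, -1))) = Add(Mul(-206096, Pow(Mul(5957, 108), -1)), Mul(1655134, Rational(1, 1398571))) = Add(Mul(-206096, Pow(643356, -1)), Rational(1655134, 1398571)) = Add(Mul(-206096, Rational(1, 643356)), Rational(1655134, 1398571)) = Add(Rational(-51524, 160839), Rational(1655134, 1398571)) = Rational(194150125222, 224944761069)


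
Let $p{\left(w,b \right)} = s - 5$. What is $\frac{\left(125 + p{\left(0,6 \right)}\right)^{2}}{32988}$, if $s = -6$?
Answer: $\frac{1083}{2749} \approx 0.39396$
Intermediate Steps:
$p{\left(w,b \right)} = -11$ ($p{\left(w,b \right)} = -6 - 5 = -11$)
$\frac{\left(125 + p{\left(0,6 \right)}\right)^{2}}{32988} = \frac{\left(125 - 11\right)^{2}}{32988} = 114^{2} \cdot \frac{1}{32988} = 12996 \cdot \frac{1}{32988} = \frac{1083}{2749}$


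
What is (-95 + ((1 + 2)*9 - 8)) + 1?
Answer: -75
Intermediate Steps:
(-95 + ((1 + 2)*9 - 8)) + 1 = (-95 + (3*9 - 8)) + 1 = (-95 + (27 - 8)) + 1 = (-95 + 19) + 1 = -76 + 1 = -75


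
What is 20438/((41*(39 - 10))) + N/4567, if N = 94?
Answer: 93452112/5430163 ≈ 17.210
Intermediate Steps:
20438/((41*(39 - 10))) + N/4567 = 20438/((41*(39 - 10))) + 94/4567 = 20438/((41*29)) + 94*(1/4567) = 20438/1189 + 94/4567 = 93452112/5430163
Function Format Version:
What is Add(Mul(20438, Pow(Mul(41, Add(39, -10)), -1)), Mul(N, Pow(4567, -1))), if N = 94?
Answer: Rational(93452112, 5430163) ≈ 17.210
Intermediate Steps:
Add(Mul(20438, Pow(Mul(41, Add(39, -10)), -1)), Mul(N, Pow(4567, -1))) = Add(Mul(20438, Pow(Mul(41, Add(39, -10)), -1)), Mul(94, Pow(4567, -1))) = Add(Mul(20438, Pow(Mul(41, 29), -1)), Mul(94, Rational(1, 4567))) = Add(Mul(20438, Pow(1189, -1)), Rational(94, 4567)) = Add(Mul(20438, Rational(1, 1189)), Rational(94, 4567)) = Add(Rational(20438, 1189), Rational(94, 4567)) = Rational(93452112, 5430163)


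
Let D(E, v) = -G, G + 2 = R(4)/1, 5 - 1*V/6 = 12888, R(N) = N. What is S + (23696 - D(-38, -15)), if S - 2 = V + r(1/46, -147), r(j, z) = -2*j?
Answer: -1232755/23 ≈ -53598.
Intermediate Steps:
V = -77298 (V = 30 - 6*12888 = 30 - 77328 = -77298)
G = 2 (G = -2 + 4/1 = -2 + 4*1 = -2 + 4 = 2)
D(E, v) = -2 (D(E, v) = -1*2 = -2)
S = -1777809/23 (S = 2 + (-77298 - 2/46) = 2 + (-77298 - 2*1/46) = 2 + (-77298 - 1/23) = 2 - 1777855/23 = -1777809/23 ≈ -77296.)
S + (23696 - D(-38, -15)) = -1777809/23 + (23696 - 1*(-2)) = -1777809/23 + (23696 + 2) = -1777809/23 + 23698 = -1232755/23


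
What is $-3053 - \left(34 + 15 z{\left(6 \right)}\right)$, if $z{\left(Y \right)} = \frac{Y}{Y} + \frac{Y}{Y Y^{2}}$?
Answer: $- \frac{37229}{12} \approx -3102.4$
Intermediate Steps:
$z{\left(Y \right)} = 1 + \frac{1}{Y^{2}}$ ($z{\left(Y \right)} = 1 + \frac{Y}{Y^{3}} = 1 + \frac{1}{Y^{2}}$)
$-3053 - \left(34 + 15 z{\left(6 \right)}\right) = -3053 - \left(34 + 15 \left(1 + \frac{1}{36}\right)\right) = -3053 - \frac{593}{12} = - \frac{37229}{12}$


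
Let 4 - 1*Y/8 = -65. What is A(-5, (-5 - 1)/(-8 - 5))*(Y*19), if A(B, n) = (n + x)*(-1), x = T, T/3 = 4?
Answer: -1699056/13 ≈ -1.3070e+5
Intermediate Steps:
T = 12 (T = 3*4 = 12)
Y = 552 (Y = 32 - 8*(-65) = 32 + 520 = 552)
x = 12
A(B, n) = -12 - n (A(B, n) = (n + 12)*(-1) = (12 + n)*(-1) = -12 - n)
A(-5, (-5 - 1)/(-8 - 5))*(Y*19) = (-12 - (-5 - 1)/(-8 - 5))*(552*19) = (-12 - (-6)/(-13))*10488 = (-12 - (-6)*(-1)/13)*10488 = (-12 - 1*6/13)*10488 = (-12 - 6/13)*10488 = -162/13*10488 = -1699056/13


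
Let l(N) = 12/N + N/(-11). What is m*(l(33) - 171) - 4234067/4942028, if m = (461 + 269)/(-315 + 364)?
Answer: -984707400359/380536156 ≈ -2587.7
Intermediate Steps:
l(N) = 12/N - N/11 (l(N) = 12/N + N*(-1/11) = 12/N - N/11)
m = 730/49 ≈ 14.898
m*(l(33) - 171) - 4234067/4942028 = 730*((12/33 - 1/11*33) - 171)/49 - 4234067/4942028 = 730*((12*(1/33) - 3) - 171)/49 - 4234067*1/4942028 = 730*((4/11 - 3) - 171)/49 - 4234067/4942028 = 730*(-29/11 - 171)/49 - 4234067/4942028 = (730/49)*(-1910/11) - 4234067/4942028 = -1394300/539 - 4234067/4942028 = -984707400359/380536156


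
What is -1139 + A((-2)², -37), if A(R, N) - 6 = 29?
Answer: -1104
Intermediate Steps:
A(R, N) = 35 (A(R, N) = 6 + 29 = 35)
-1139 + A((-2)², -37) = -1139 + 35 = -1104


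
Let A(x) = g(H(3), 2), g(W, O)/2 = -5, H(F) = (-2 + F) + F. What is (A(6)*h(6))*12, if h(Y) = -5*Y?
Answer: 3600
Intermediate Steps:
H(F) = -2 + 2*F
g(W, O) = -10 (g(W, O) = 2*(-5) = -10)
A(x) = -10
(A(6)*h(6))*12 = -(-50)*6*12 = -10*(-30)*12 = 300*12 = 3600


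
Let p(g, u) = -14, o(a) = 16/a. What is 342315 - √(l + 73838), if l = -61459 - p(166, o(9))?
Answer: 342315 - 27*√17 ≈ 3.4220e+5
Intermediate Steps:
l = -61445 (l = -61459 - 1*(-14) = -61459 + 14 = -61445)
342315 - √(l + 73838) = 342315 - √(-61445 + 73838) = 342315 - √12393 = 342315 - 27*√17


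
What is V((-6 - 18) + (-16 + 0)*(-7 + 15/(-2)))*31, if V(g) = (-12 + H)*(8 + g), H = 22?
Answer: 66960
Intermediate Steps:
V(g) = 80 + 10*g (V(g) = (-12 + 22)*(8 + g) = 10*(8 + g) = 80 + 10*g)
V((-6 - 18) + (-16 + 0)*(-7 + 15/(-2)))*31 = (80 + 10*((-6 - 18) + (-16 + 0)*(-7 + 15/(-2))))*31 = (80 + 10*(-24 - 16*(-7 + 15*(-½))))*31 = (80 + 10*(-24 - 16*(-7 - 15/2)))*31 = (80 + 10*(-24 - 16*(-29/2)))*31 = (80 + 10*(-24 + 232))*31 = (80 + 10*208)*31 = (80 + 2080)*31 = 2160*31 = 66960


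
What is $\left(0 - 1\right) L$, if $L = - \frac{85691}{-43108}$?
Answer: $- \frac{85691}{43108} \approx -1.9878$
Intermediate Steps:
$L = \frac{85691}{43108}$ ($L = \left(-85691\right) \left(- \frac{1}{43108}\right) = \frac{85691}{43108} \approx 1.9878$)
$\left(0 - 1\right) L = \left(0 - 1\right) \frac{85691}{43108} = \left(-1\right) \frac{85691}{43108} = - \frac{85691}{43108}$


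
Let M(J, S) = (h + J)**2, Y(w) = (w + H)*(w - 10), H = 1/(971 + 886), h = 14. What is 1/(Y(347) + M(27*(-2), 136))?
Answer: 1857/220127260 ≈ 8.4360e-6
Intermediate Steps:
H = 1/1857 ≈ 0.00053850
Y(w) = (-10 + w)*(1/1857 + w) (Y(w) = (w + 1/1857)*(w - 10) = (1/1857 + w)*(-10 + w) = (-10 + w)*(1/1857 + w))
M(J, S) = (14 + J)**2
1/(Y(347) + M(27*(-2), 136)) = 1/((-10/1857 + 347**2 - 18569/1857*347) + (14 + 27*(-2))**2) = 1/((-10/1857 + 120409 - 6443443/1857) + (14 - 54)**2) = 1/(217156060/1857 + (-40)**2) = 1/(217156060/1857 + 1600) = 1/(220127260/1857) = 1857/220127260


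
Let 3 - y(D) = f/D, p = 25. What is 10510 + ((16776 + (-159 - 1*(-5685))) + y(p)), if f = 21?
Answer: 820354/25 ≈ 32814.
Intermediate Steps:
y(D) = 3 - 21/D
10510 + ((16776 + (-159 - 1*(-5685))) + y(p)) = 10510 + ((16776 + (-159 - 1*(-5685))) + (3 - 21/25)) = 10510 + ((16776 + (-159 + 5685)) + (3 - 21*1/25)) = 10510 + ((16776 + 5526) + (3 - 21/25)) = 10510 + (22302 + 54/25) = 10510 + 557604/25 = 820354/25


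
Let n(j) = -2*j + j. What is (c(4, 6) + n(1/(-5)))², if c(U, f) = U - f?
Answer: 81/25 ≈ 3.2400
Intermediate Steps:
n(j) = -j
(c(4, 6) + n(1/(-5)))² = ((4 - 1*6) - 1/(-5))² = ((4 - 6) - 1*(-⅕))² = (-2 + ⅕)² = (-9/5)² = 81/25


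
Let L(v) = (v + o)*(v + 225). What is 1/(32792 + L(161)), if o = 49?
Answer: 1/113852 ≈ 8.7833e-6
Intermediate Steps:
L(v) = (49 + v)*(225 + v) (L(v) = (v + 49)*(v + 225) = (49 + v)*(225 + v))
1/(32792 + L(161)) = 1/(32792 + (11025 + 161**2 + 274*161)) = 1/(32792 + (11025 + 25921 + 44114)) = 1/(32792 + 81060) = 1/113852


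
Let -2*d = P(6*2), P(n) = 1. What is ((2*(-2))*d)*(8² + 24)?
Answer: 176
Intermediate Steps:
d = -½ (d = -½*1 = -½ ≈ -0.50000)
((2*(-2))*d)*(8² + 24) = ((2*(-2))*(-½))*(8² + 24) = (-4*(-½))*(64 + 24) = 2*88 = 176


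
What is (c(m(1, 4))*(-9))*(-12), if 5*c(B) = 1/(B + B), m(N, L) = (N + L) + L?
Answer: 6/5 ≈ 1.2000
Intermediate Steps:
m(N, L) = N + 2*L (m(N, L) = (L + N) + L = N + 2*L)
c(B) = 1/(10*B) (c(B) = 1/(5*(B + B)) = 1/(5*((2*B))) = (1/(2*B))/5 = 1/(10*B))
(c(m(1, 4))*(-9))*(-12) = ((1/(10*(1 + 2*4)))*(-9))*(-12) = ((1/(10*(1 + 8)))*(-9))*(-12) = (((1/10)/9)*(-9))*(-12) = (((1/10)*(1/9))*(-9))*(-12) = ((1/90)*(-9))*(-12) = -1/10*(-12) = 6/5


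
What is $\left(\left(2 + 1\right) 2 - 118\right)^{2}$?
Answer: $12544$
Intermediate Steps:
$\left(\left(2 + 1\right) 2 - 118\right)^{2} = \left(3 \cdot 2 - 118\right)^{2} = \left(6 - 118\right)^{2} = \left(-112\right)^{2} = 12544$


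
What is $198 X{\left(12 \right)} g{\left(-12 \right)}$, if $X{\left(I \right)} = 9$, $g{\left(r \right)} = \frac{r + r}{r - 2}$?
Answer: $\frac{21384}{7} \approx 3054.9$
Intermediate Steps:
$g{\left(r \right)} = \frac{2 r}{-2 + r}$ ($g{\left(r \right)} = \frac{2 r}{r - 2} = \frac{2 r}{-2 + r}$)
$198 X{\left(12 \right)} g{\left(-12 \right)} = 198 \cdot 9 \cdot 2 \left(-12\right) \frac{1}{-2 - 12} = 1782 \cdot 2 \left(-12\right) \frac{1}{-14} = 1782 \cdot 2 \left(-12\right) \left(- \frac{1}{14}\right) = 1782 \cdot \frac{12}{7} = \frac{21384}{7}$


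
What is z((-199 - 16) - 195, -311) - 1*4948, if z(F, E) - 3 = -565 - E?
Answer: -5199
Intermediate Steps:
z(F, E) = -562 - E (z(F, E) = 3 + (-565 - E) = -562 - E)
z((-199 - 16) - 195, -311) - 1*4948 = (-562 - 1*(-311)) - 1*4948 = (-562 + 311) - 4948 = -251 - 4948 = -5199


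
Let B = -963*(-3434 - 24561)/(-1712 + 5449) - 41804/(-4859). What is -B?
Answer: -131150901463/18158083 ≈ -7222.7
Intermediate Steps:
B = 131150901463/18158083 (B = -963/(3737/(-27995)) - 41804*(-1/4859) = -963/(3737*(-1/27995)) + 41804/4859 = -963/(-3737/27995) + 41804/4859 = -963*(-27995/3737) + 41804/4859 = 26959185/3737 + 41804/4859 = 131150901463/18158083 ≈ 7222.7)
-B = -1*131150901463/18158083 = -131150901463/18158083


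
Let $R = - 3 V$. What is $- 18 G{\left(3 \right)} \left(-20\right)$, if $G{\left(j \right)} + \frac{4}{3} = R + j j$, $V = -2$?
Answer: $4920$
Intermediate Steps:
$R = 6$ ($R = \left(-3\right) \left(-2\right) = 6$)
$G{\left(j \right)} = \frac{14}{3} + j^{2}$ ($G{\left(j \right)} = - \frac{4}{3} + \left(6 + j j\right) = - \frac{4}{3} + \left(6 + j^{2}\right) = \frac{14}{3} + j^{2}$)
$- 18 G{\left(3 \right)} \left(-20\right) = - 18 \left(\frac{14}{3} + 3^{2}\right) \left(-20\right) = - 18 \left(\frac{14}{3} + 9\right) \left(-20\right) = \left(-18\right) \frac{41}{3} \left(-20\right) = \left(-246\right) \left(-20\right) = 4920$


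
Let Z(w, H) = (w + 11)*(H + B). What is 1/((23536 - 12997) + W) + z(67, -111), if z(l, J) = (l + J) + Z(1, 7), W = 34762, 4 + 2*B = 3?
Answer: 1540235/45301 ≈ 34.000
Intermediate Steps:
B = -½ (B = -2 + (½)*3 = -2 + 3/2 = -½ ≈ -0.50000)
Z(w, H) = (11 + w)*(-½ + H) (Z(w, H) = (w + 11)*(H - ½) = (11 + w)*(-½ + H))
z(l, J) = 78 + J + l (z(l, J) = (l + J) + (-11/2 + 11*7 - ½*1 + 7*1) = (J + l) + (-11/2 + 77 - ½ + 7) = (J + l) + 78 = 78 + J + l)
1/((23536 - 12997) + W) + z(67, -111) = 1/((23536 - 12997) + 34762) + (78 - 111 + 67) = 1/(10539 + 34762) + 34 = 1/45301 + 34 = 1540235/45301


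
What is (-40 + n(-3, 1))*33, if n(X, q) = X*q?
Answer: -1419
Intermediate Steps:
(-40 + n(-3, 1))*33 = (-40 - 3*1)*33 = (-40 - 3)*33 = -43*33 = -1419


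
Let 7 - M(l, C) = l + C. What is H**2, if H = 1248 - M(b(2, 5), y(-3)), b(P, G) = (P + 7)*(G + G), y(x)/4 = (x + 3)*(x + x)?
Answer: 1771561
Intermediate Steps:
y(x) = 8*x*(3 + x) (y(x) = 4*((x + 3)*(x + x)) = 4*((3 + x)*(2*x)) = 4*(2*x*(3 + x)) = 8*x*(3 + x))
b(P, G) = 2*G*(7 + P) (b(P, G) = (7 + P)*(2*G) = 2*G*(7 + P))
M(l, C) = 7 - C - l (M(l, C) = 7 - (l + C) = 7 - (C + l) = 7 + (-C - l) = 7 - C - l)
H = 1331 (H = 1248 - (7 - 8*(-3)*(3 - 3) - 2*5*(7 + 2)) = 1248 - (7 - 8*(-3)*0 - 2*5*9) = 1248 - (7 - 1*0 - 1*90) = 1248 - (7 + 0 - 90) = 1248 - 1*(-83) = 1248 + 83 = 1331)
H**2 = 1331**2 = 1771561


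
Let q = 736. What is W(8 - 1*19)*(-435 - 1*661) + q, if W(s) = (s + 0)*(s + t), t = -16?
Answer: -324776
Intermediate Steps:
W(s) = s*(-16 + s) (W(s) = (s + 0)*(s - 16) = s*(-16 + s))
W(8 - 1*19)*(-435 - 1*661) + q = ((8 - 1*19)*(-16 + (8 - 1*19)))*(-435 - 1*661) + 736 = ((8 - 19)*(-16 + (8 - 19)))*(-435 - 661) + 736 = -11*(-16 - 11)*(-1096) + 736 = -11*(-27)*(-1096) + 736 = 297*(-1096) + 736 = -325512 + 736 = -324776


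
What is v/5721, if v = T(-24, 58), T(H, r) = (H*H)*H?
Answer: -4608/1907 ≈ -2.4164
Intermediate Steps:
T(H, r) = H³ (T(H, r) = H²*H = H³)
v = -13824 (v = (-24)³ = -13824)
v/5721 = -13824/5721 = -13824*1/5721 = -4608/1907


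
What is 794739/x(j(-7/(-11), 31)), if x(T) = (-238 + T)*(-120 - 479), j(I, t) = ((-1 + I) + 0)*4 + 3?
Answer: 2914043/519333 ≈ 5.6111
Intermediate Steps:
j(I, t) = -1 + 4*I (j(I, t) = (-1 + I)*4 + 3 = (-4 + 4*I) + 3 = -1 + 4*I)
x(T) = 142562 - 599*T (x(T) = (-238 + T)*(-599) = 142562 - 599*T)
794739/x(j(-7/(-11), 31)) = 794739/(142562 - 599*(-1 + 4*(-7/(-11)))) = 794739/(142562 - 599*(-1 + 4*(-7*(-1/11)))) = 794739/(142562 - 599*(-1 + 4*(7/11))) = 794739/(142562 - 599*(-1 + 28/11)) = 794739/(142562 - 599*17/11) = 794739/(142562 - 10183/11) = 794739/(1557999/11) = 794739*(11/1557999) = 2914043/519333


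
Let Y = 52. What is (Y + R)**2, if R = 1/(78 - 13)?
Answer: 11431161/4225 ≈ 2705.6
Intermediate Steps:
R = 1/65 ≈ 0.015385
(Y + R)**2 = (52 + 1/65)**2 = (3381/65)**2 = 11431161/4225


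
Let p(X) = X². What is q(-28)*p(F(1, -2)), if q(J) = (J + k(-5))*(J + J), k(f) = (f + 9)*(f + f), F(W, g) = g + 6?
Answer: 60928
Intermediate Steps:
F(W, g) = 6 + g
k(f) = 2*f*(9 + f) (k(f) = (9 + f)*(2*f) = 2*f*(9 + f))
q(J) = 2*J*(-40 + J) (q(J) = (J + 2*(-5)*(9 - 5))*(J + J) = (J + 2*(-5)*4)*(2*J) = (J - 40)*(2*J) = (-40 + J)*(2*J) = 2*J*(-40 + J))
q(-28)*p(F(1, -2)) = (2*(-28)*(-40 - 28))*(6 - 2)² = (2*(-28)*(-68))*4² = 3808*16 = 60928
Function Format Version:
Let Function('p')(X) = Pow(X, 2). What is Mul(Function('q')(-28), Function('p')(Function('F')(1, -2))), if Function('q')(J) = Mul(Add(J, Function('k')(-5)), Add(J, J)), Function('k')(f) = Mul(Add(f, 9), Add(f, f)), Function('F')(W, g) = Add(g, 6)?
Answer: 60928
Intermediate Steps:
Function('F')(W, g) = Add(6, g)
Function('k')(f) = Mul(2, f, Add(9, f)) (Function('k')(f) = Mul(Add(9, f), Mul(2, f)) = Mul(2, f, Add(9, f)))
Function('q')(J) = Mul(2, J, Add(-40, J)) (Function('q')(J) = Mul(Add(J, Mul(2, -5, Add(9, -5))), Add(J, J)) = Mul(Add(J, Mul(2, -5, 4)), Mul(2, J)) = Mul(Add(J, -40), Mul(2, J)) = Mul(Add(-40, J), Mul(2, J)) = Mul(2, J, Add(-40, J)))
Mul(Function('q')(-28), Function('p')(Function('F')(1, -2))) = Mul(Mul(2, -28, Add(-40, -28)), Pow(Add(6, -2), 2)) = Mul(Mul(2, -28, -68), Pow(4, 2)) = Mul(3808, 16) = 60928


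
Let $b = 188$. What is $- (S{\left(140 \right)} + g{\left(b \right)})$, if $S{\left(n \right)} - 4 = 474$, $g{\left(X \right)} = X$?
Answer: $-666$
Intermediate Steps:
$S{\left(n \right)} = 478$ ($S{\left(n \right)} = 4 + 474 = 478$)
$- (S{\left(140 \right)} + g{\left(b \right)}) = - (478 + 188) = \left(-1\right) 666 = -666$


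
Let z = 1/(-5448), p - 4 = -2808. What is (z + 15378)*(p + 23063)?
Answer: 565761903279/1816 ≈ 3.1154e+8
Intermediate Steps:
p = -2804 (p = 4 - 2808 = -2804)
z = -1/5448 ≈ -0.00018355
(z + 15378)*(p + 23063) = (-1/5448 + 15378)*(-2804 + 23063) = (83779343/5448)*20259 = 565761903279/1816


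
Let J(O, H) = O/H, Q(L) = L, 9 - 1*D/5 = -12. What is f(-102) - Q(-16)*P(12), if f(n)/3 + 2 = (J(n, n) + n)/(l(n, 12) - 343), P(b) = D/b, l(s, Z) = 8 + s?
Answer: 58861/437 ≈ 134.69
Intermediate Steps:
D = 105 (D = 45 - 5*(-12) = 45 + 60 = 105)
P(b) = 105/b
f(n) = -6 + 3*(1 + n)/(-335 + n) (f(n) = -6 + 3*((n/n + n)/((8 + n) - 343)) = -6 + 3*((1 + n)/(-335 + n)) = -6 + 3*(1 + n)/(-335 + n))
f(-102) - Q(-16)*P(12) = 3*(671 - 1*(-102))/(-335 - 102) - (-16)*105/12 = 3*(671 + 102)/(-437) - (-16)*105*(1/12) = 3*(-1/437)*773 - (-16)*35/4 = -2319/437 - 1*(-140) = -2319/437 + 140 = 58861/437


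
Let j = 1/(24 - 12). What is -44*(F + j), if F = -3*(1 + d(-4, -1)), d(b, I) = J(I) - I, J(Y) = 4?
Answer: 2365/3 ≈ 788.33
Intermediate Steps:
j = 1/12 ≈ 0.083333
d(b, I) = 4 - I
F = -18 (F = -3*(1 + (4 - 1*(-1))) = -3*(1 + (4 + 1)) = -3*(1 + 5) = -3*6 = -18)
-44*(F + j) = -44*(-18 + 1/12) = -44*(-215/12) = 2365/3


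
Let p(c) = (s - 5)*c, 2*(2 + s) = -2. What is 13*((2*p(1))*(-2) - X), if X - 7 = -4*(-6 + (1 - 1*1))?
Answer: 13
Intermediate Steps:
s = -3 (s = -2 + (½)*(-2) = -2 - 1 = -3)
p(c) = -8*c (p(c) = (-3 - 5)*c = -8*c)
X = 31 (X = 7 - 4*(-6 + (1 - 1*1)) = 7 - 4*(-6 + (1 - 1)) = 7 - 4*(-6 + 0) = 7 - 4*(-6) = 7 + 24 = 31)
13*((2*p(1))*(-2) - X) = 13*((2*(-8*1))*(-2) - 1*31) = 13*((2*(-8))*(-2) - 31) = 13*(-16*(-2) - 31) = 13*(32 - 31) = 13*1 = 13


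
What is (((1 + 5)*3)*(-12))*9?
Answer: -1944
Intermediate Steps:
(((1 + 5)*3)*(-12))*9 = ((6*3)*(-12))*9 = (18*(-12))*9 = -216*9 = -1944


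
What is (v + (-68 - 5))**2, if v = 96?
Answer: 529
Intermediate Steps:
(v + (-68 - 5))**2 = (96 + (-68 - 5))**2 = (96 - 73)**2 = 23**2 = 529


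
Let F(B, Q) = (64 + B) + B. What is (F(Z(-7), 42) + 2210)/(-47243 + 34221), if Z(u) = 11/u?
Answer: -7948/45577 ≈ -0.17439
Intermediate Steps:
F(B, Q) = 64 + 2*B
(F(Z(-7), 42) + 2210)/(-47243 + 34221) = ((64 + 2*(11/(-7))) + 2210)/(-47243 + 34221) = ((64 + 2*(11*(-⅐))) + 2210)/(-13022) = ((64 + 2*(-11/7)) + 2210)*(-1/13022) = ((64 - 22/7) + 2210)*(-1/13022) = (426/7 + 2210)*(-1/13022) = (15896/7)*(-1/13022) = -7948/45577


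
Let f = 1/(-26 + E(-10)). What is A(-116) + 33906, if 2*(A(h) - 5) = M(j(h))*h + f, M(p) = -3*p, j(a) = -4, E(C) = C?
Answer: 2391479/72 ≈ 33215.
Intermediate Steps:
f = -1/36 (f = 1/(-26 - 10) = 1/(-36) = -1/36 ≈ -0.027778)
A(h) = 359/72 + 6*h (A(h) = 5 + ((-3*(-4))*h - 1/36)/2 = 5 + (12*h - 1/36)/2 = 5 + (-1/36 + 12*h)/2 = 5 + (-1/72 + 6*h) = 359/72 + 6*h)
A(-116) + 33906 = (359/72 + 6*(-116)) + 33906 = (359/72 - 696) + 33906 = -49753/72 + 33906 = 2391479/72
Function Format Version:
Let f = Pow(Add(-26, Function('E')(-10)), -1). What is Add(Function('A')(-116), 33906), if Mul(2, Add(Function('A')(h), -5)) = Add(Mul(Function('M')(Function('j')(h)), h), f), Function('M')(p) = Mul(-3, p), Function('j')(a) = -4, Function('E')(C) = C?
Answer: Rational(2391479, 72) ≈ 33215.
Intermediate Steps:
f = Rational(-1, 36) (f = Pow(Add(-26, -10), -1) = Pow(-36, -1) = Rational(-1, 36) ≈ -0.027778)
Function('A')(h) = Add(Rational(359, 72), Mul(6, h)) (Function('A')(h) = Add(5, Mul(Rational(1, 2), Add(Mul(Mul(-3, -4), h), Rational(-1, 36)))) = Add(5, Mul(Rational(1, 2), Add(Mul(12, h), Rational(-1, 36)))) = Add(5, Mul(Rational(1, 2), Add(Rational(-1, 36), Mul(12, h)))) = Add(5, Add(Rational(-1, 72), Mul(6, h))) = Add(Rational(359, 72), Mul(6, h)))
Add(Function('A')(-116), 33906) = Add(Add(Rational(359, 72), Mul(6, -116)), 33906) = Add(Add(Rational(359, 72), -696), 33906) = Add(Rational(-49753, 72), 33906) = Rational(2391479, 72)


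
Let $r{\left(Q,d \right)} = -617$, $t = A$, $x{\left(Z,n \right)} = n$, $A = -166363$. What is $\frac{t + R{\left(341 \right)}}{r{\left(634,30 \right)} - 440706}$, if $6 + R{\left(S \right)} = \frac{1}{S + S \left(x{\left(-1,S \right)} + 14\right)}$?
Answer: $\frac{20196531123}{53574846908} \approx 0.37698$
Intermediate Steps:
$t = -166363$
$R{\left(S \right)} = -6 + \frac{1}{S + S \left(14 + S\right)}$ ($R{\left(S \right)} = -6 + \frac{1}{S + S \left(S + 14\right)} = -6 + \frac{1}{S + S \left(14 + S\right)}$)
$\frac{t + R{\left(341 \right)}}{r{\left(634,30 \right)} - 440706} = \frac{-166363 + \frac{1 - 30690 - 6 \cdot 341^{2}}{341 \left(15 + 341\right)}}{-617 - 440706} = \frac{-166363 + \frac{1 - 30690 - 697686}{341 \cdot 356}}{-617 - 440706} = \frac{-166363 + \frac{1}{341} \cdot \frac{1}{356} \left(1 - 30690 - 697686\right)}{-441323} = \left(-166363 + \frac{1}{341} \cdot \frac{1}{356} \left(-728375\right)\right) \left(- \frac{1}{441323}\right) = \left(-166363 - \frac{728375}{121396}\right) \left(- \frac{1}{441323}\right) = \left(- \frac{20196531123}{121396}\right) \left(- \frac{1}{441323}\right) = \frac{20196531123}{53574846908}$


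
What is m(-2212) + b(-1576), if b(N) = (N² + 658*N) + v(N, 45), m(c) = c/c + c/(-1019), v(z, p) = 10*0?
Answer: 1474259823/1019 ≈ 1.4468e+6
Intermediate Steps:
v(z, p) = 0
m(c) = 1 - c/1019 (m(c) = 1 + c*(-1/1019) = 1 - c/1019)
b(N) = N² + 658*N (b(N) = (N² + 658*N) + 0 = N² + 658*N)
m(-2212) + b(-1576) = (1 - 1/1019*(-2212)) - 1576*(658 - 1576) = (1 + 2212/1019) - 1576*(-918) = 3231/1019 + 1446768 = 1474259823/1019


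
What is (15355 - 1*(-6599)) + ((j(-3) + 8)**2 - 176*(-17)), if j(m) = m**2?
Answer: 25235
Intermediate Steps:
(15355 - 1*(-6599)) + ((j(-3) + 8)**2 - 176*(-17)) = (15355 - 1*(-6599)) + (((-3)**2 + 8)**2 - 176*(-17)) = (15355 + 6599) + ((9 + 8)**2 + 2992) = 21954 + (17**2 + 2992) = 21954 + (289 + 2992) = 21954 + 3281 = 25235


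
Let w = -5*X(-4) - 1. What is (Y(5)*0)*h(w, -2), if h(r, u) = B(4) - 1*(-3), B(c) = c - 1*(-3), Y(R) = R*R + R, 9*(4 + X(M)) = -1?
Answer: 0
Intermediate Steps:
X(M) = -37/9 (X(M) = -4 + (1/9)*(-1) = -4 - 1/9 = -37/9)
w = 176/9 (w = -5*(-37/9) - 1 = 185/9 - 1 = 176/9 ≈ 19.556)
Y(R) = R + R**2 (Y(R) = R**2 + R = R + R**2)
B(c) = 3 + c (B(c) = c + 3 = 3 + c)
h(r, u) = 10 (h(r, u) = (3 + 4) - 1*(-3) = 7 + 3 = 10)
(Y(5)*0)*h(w, -2) = ((5*(1 + 5))*0)*10 = ((5*6)*0)*10 = (30*0)*10 = 0*10 = 0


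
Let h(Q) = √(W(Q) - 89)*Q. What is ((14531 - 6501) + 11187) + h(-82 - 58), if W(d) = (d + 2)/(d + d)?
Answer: 19217 - 2*I*√433685 ≈ 19217.0 - 1317.1*I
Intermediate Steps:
W(d) = (2 + d)/(2*d) (W(d) = (2 + d)/((2*d)) = (2 + d)*(1/(2*d)) = (2 + d)/(2*d))
h(Q) = Q*√(-89 + (2 + Q)/(2*Q)) (h(Q) = √((2 + Q)/(2*Q) - 89)*Q = √(-89 + (2 + Q)/(2*Q))*Q = Q*√(-89 + (2 + Q)/(2*Q)))
((14531 - 6501) + 11187) + h(-82 - 58) = ((14531 - 6501) + 11187) + (-82 - 58)*√(-354 + 4/(-82 - 58))/2 = (8030 + 11187) + (½)*(-140)*√(-354 + 4/(-140)) = 19217 + (½)*(-140)*√(-354 + 4*(-1/140)) = 19217 + (½)*(-140)*√(-354 - 1/35) = 19217 + (½)*(-140)*√(-12391/35) = 19217 + (½)*(-140)*(I*√433685/35) = 19217 - 2*I*√433685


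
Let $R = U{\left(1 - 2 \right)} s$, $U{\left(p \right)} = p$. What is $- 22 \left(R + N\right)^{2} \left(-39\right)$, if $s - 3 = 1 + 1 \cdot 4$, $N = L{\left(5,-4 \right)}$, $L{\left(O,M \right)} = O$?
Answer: $7722$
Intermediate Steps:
$N = 5$
$s = 8$ ($s = 3 + \left(1 + 1 \cdot 4\right) = 3 + \left(1 + 4\right) = 3 + 5 = 8$)
$R = -8$ ($R = \left(1 - 2\right) 8 = \left(-1\right) 8 = -8$)
$- 22 \left(R + N\right)^{2} \left(-39\right) = - 22 \left(-8 + 5\right)^{2} \left(-39\right) = - 22 \left(-3\right)^{2} \left(-39\right) = \left(-22\right) 9 \left(-39\right) = \left(-198\right) \left(-39\right) = 7722$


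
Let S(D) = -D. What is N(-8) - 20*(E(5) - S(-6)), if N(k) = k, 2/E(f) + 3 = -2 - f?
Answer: 116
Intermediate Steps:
E(f) = 2/(-5 - f) (E(f) = 2/(-3 + (-2 - f)) = 2/(-5 - f))
N(-8) - 20*(E(5) - S(-6)) = -8 - 20*(-2/(5 + 5) - (-1)*(-6)) = -8 - 20*(-2/10 - 1*6) = -8 - 20*(-2*⅒ - 6) = -8 - 20*(-⅕ - 6) = -8 - 20*(-31/5) = -8 + 124 = 116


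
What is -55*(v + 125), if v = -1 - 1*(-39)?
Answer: -8965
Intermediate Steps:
v = 38 (v = -1 + 39 = 38)
-55*(v + 125) = -55*(38 + 125) = -55*163 = -8965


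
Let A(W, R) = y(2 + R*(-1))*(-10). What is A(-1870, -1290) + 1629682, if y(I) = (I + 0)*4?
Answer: 1578002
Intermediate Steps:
y(I) = 4*I (y(I) = I*4 = 4*I)
A(W, R) = -80 + 40*R (A(W, R) = (4*(2 + R*(-1)))*(-10) = (4*(2 - R))*(-10) = (8 - 4*R)*(-10) = -80 + 40*R)
A(-1870, -1290) + 1629682 = (-80 + 40*(-1290)) + 1629682 = (-80 - 51600) + 1629682 = -51680 + 1629682 = 1578002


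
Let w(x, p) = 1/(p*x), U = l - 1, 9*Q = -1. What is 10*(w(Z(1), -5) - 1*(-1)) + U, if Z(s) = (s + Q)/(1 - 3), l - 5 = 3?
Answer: 43/2 ≈ 21.500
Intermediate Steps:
Q = -1/9 (Q = (1/9)*(-1) = -1/9 ≈ -0.11111)
l = 8 (l = 5 + 3 = 8)
Z(s) = 1/18 - s/2 (Z(s) = (s - 1/9)/(1 - 3) = (-1/9 + s)/(-2) = (-1/9 + s)*(-1/2) = 1/18 - s/2)
U = 7 (U = 8 - 1 = 7)
w(x, p) = 1/(p*x)
10*(w(Z(1), -5) - 1*(-1)) + U = 10*(1/((-5)*(1/18 - 1/2*1)) - 1*(-1)) + 7 = 10*(-1/(5*(1/18 - 1/2)) + 1) + 7 = 10*(-1/(5*(-4/9)) + 1) + 7 = 10*(-1/5*(-9/4) + 1) + 7 = 10*(9/20 + 1) + 7 = 10*(29/20) + 7 = 29/2 + 7 = 43/2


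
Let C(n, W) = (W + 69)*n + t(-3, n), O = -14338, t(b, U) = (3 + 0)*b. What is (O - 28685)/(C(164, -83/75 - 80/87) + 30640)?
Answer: -31191675/30170659 ≈ -1.0338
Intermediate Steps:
t(b, U) = 3*b
C(n, W) = -9 + n*(69 + W) (C(n, W) = (W + 69)*n + 3*(-3) = (69 + W)*n - 9 = n*(69 + W) - 9 = -9 + n*(69 + W))
(O - 28685)/(C(164, -83/75 - 80/87) + 30640) = (-14338 - 28685)/((-9 + 69*164 + (-83/75 - 80/87)*164) + 30640) = -43023/((-9 + 11316 + (-83*1/75 - 80*1/87)*164) + 30640) = -43023/((-9 + 11316 + (-83/75 - 80/87)*164) + 30640) = -43023/((-9 + 11316 - 1469/725*164) + 30640) = -43023/((-9 + 11316 - 240916/725) + 30640) = -43023/(7956659/725 + 30640) = -43023/30170659/725 = -43023*725/30170659 = -31191675/30170659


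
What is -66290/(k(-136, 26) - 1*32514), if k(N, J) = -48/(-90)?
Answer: 497175/243851 ≈ 2.0388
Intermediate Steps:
k(N, J) = 8/15 (k(N, J) = -48*(-1/90) = 8/15)
-66290/(k(-136, 26) - 1*32514) = -66290/(8/15 - 1*32514) = -66290/(8/15 - 32514) = -66290/(-487702/15) = -66290*(-15/487702) = 497175/243851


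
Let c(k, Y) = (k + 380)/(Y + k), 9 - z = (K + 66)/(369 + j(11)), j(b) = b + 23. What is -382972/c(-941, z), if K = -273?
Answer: -143763476108/226083 ≈ -6.3589e+5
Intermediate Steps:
j(b) = 23 + b
z = 3834/403 (z = 9 - (-273 + 66)/(369 + (23 + 11)) = 9 - (-207)/(369 + 34) = 9 - (-207)/403 = 9 - 1*(-207/403) = 9 + 207/403 = 3834/403 ≈ 9.5136)
c(k, Y) = (380 + k)/(Y + k)
-382972/c(-941, z) = -382972*(3834/403 - 941)/(380 - 941) = -382972/(-561/(-375389/403)) = -382972/((-403/375389*(-561))) = -382972/226083/375389 = -382972*375389/226083 = -143763476108/226083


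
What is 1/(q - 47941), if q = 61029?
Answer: 1/13088 ≈ 7.6406e-5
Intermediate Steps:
1/(q - 47941) = 1/(61029 - 47941) = 1/13088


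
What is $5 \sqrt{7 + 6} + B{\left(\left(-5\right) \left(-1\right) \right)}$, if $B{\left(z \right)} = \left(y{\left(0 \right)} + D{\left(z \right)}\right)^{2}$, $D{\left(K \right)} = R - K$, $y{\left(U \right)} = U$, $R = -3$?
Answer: $64 + 5 \sqrt{13} \approx 82.028$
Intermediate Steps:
$D{\left(K \right)} = -3 - K$
$B{\left(z \right)} = \left(-3 - z\right)^{2}$ ($B{\left(z \right)} = \left(0 - \left(3 + z\right)\right)^{2} = \left(-3 - z\right)^{2}$)
$5 \sqrt{7 + 6} + B{\left(\left(-5\right) \left(-1\right) \right)} = 5 \sqrt{7 + 6} + \left(3 - -5\right)^{2} = 5 \sqrt{13} + \left(3 + 5\right)^{2} = 5 \sqrt{13} + 8^{2} = 5 \sqrt{13} + 64 = 64 + 5 \sqrt{13}$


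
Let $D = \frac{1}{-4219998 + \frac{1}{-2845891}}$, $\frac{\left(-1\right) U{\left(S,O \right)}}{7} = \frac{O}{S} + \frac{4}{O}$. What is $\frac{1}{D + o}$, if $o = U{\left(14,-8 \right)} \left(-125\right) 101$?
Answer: $- \frac{24019308656438}{2274328288412164907} \approx -1.0561 \cdot 10^{-5}$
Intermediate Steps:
$U{\left(S,O \right)} = - \frac{28}{O} - \frac{7 O}{S}$ ($U{\left(S,O \right)} = - 7 \left(\frac{O}{S} + \frac{4}{O}\right) = - 7 \left(\frac{4}{O} + \frac{O}{S}\right) = - \frac{28}{O} - \frac{7 O}{S}$)
$o = - \frac{189375}{2}$ ($o = \left(- \frac{28}{-8} - - \frac{56}{14}\right) \left(-125\right) 101 = \left(\left(-28\right) \left(- \frac{1}{8}\right) - \left(-56\right) \frac{1}{14}\right) \left(-125\right) 101 = \left(\frac{7}{2} + 4\right) \left(-125\right) 101 = \frac{15}{2} \left(-125\right) 101 = \left(- \frac{1875}{2}\right) 101 = - \frac{189375}{2} \approx -94688.0$)
$D = - \frac{2845891}{12009654328219}$ ($D = \frac{1}{-4219998 - \frac{1}{2845891}} = \frac{1}{- \frac{12009654328219}{2845891}} = - \frac{2845891}{12009654328219} \approx -2.3697 \cdot 10^{-7}$)
$\frac{1}{D + o} = \frac{1}{- \frac{2845891}{12009654328219} - \frac{189375}{2}} = \frac{1}{- \frac{2274328288412164907}{24019308656438}} = - \frac{24019308656438}{2274328288412164907}$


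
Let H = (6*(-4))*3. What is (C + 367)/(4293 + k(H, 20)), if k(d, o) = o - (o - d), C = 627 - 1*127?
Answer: 289/1407 ≈ 0.20540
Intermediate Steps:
H = -72 (H = -24*3 = -72)
C = 500 (C = 627 - 127 = 500)
k(d, o) = d (k(d, o) = o + (d - o) = d)
(C + 367)/(4293 + k(H, 20)) = (500 + 367)/(4293 - 72) = 867/4221 = 867*(1/4221) = 289/1407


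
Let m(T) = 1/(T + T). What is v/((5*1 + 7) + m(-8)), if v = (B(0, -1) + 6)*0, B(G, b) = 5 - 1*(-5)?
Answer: 0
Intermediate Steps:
m(T) = 1/(2*T)
B(G, b) = 10 (B(G, b) = 5 + 5 = 10)
v = 0 (v = (10 + 6)*0 = 16*0 = 0)
v/((5*1 + 7) + m(-8)) = 0/((5*1 + 7) + (1/2)/(-8)) = 0/((5 + 7) + (1/2)*(-1/8)) = 0/(12 - 1/16) = 0/(191/16) = (16/191)*0 = 0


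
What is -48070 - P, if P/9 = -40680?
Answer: 318050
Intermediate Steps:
P = -366120 (P = 9*(-40680) = -366120)
-48070 - P = -48070 - 1*(-366120) = -48070 + 366120 = 318050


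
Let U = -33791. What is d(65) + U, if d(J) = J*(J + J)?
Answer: -25341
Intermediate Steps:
d(J) = 2*J² (d(J) = J*(2*J) = 2*J²)
d(65) + U = 2*65² - 33791 = 2*4225 - 33791 = 8450 - 33791 = -25341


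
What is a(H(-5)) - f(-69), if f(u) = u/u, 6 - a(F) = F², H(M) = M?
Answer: -20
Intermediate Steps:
a(F) = 6 - F²
f(u) = 1
a(H(-5)) - f(-69) = (6 - 1*(-5)²) - 1*1 = (6 - 1*25) - 1 = (6 - 25) - 1 = -19 - 1 = -20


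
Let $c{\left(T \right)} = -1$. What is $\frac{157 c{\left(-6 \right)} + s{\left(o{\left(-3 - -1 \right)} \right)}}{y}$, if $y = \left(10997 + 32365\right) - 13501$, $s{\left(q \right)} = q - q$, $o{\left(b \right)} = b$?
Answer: $- \frac{157}{29861} \approx -0.0052577$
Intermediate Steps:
$s{\left(q \right)} = 0$
$y = 29861$ ($y = 43362 - 13501 = 29861$)
$\frac{157 c{\left(-6 \right)} + s{\left(o{\left(-3 - -1 \right)} \right)}}{y} = \frac{157 \left(-1\right) + 0}{29861} = \left(-157 + 0\right) \frac{1}{29861} = \left(-157\right) \frac{1}{29861} = - \frac{157}{29861}$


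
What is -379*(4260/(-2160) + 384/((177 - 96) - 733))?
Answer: 5695991/5868 ≈ 970.69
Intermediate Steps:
-379*(4260/(-2160) + 384/((177 - 96) - 733)) = -379*(4260*(-1/2160) + 384/(81 - 733)) = -379*(-71/36 + 384/(-652)) = -379*(-71/36 + 384*(-1/652)) = -379*(-71/36 - 96/163) = -379*(-15029/5868) = 5695991/5868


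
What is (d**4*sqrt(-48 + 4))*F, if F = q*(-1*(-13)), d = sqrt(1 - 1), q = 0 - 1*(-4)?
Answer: 0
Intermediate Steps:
q = 4 (q = 0 + 4 = 4)
d = 0 (d = sqrt(0) = 0)
F = 52 (F = 4*(-1*(-13)) = 4*13 = 52)
(d**4*sqrt(-48 + 4))*F = (0**4*sqrt(-48 + 4))*52 = (0*sqrt(-44))*52 = (0*(2*I*sqrt(11)))*52 = 0*52 = 0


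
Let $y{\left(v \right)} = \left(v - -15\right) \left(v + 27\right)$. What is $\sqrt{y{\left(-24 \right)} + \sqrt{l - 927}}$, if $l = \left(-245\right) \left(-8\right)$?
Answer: $\sqrt{-27 + \sqrt{1033}} \approx 2.2672$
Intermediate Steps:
$l = 1960$
$y{\left(v \right)} = \left(15 + v\right) \left(27 + v\right)$ ($y{\left(v \right)} = \left(v + 15\right) \left(27 + v\right) = \left(15 + v\right) \left(27 + v\right)$)
$\sqrt{y{\left(-24 \right)} + \sqrt{l - 927}} = \sqrt{\left(405 + \left(-24\right)^{2} + 42 \left(-24\right)\right) + \sqrt{1960 - 927}} = \sqrt{\left(405 + 576 - 1008\right) + \sqrt{1033}} = \sqrt{-27 + \sqrt{1033}}$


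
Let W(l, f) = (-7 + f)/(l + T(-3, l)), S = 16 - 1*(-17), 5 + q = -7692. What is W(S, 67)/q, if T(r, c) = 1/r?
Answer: -90/377153 ≈ -0.00023863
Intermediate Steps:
q = -7697 (q = -5 - 7692 = -7697)
S = 33 (S = 16 + 17 = 33)
W(l, f) = (-7 + f)/(-1/3 + l) (W(l, f) = (-7 + f)/(l + 1/(-3)) = (-7 + f)/(l - 1/3) = (-7 + f)/(-1/3 + l))
W(S, 67)/q = (3*(-7 + 67)/(-1 + 3*33))/(-7697) = (3*60/(-1 + 99))*(-1/7697) = (3*60/98)*(-1/7697) = (3*(1/98)*60)*(-1/7697) = (90/49)*(-1/7697) = -90/377153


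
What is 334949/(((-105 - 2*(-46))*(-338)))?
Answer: 334949/4394 ≈ 76.229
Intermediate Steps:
334949/(((-105 - 2*(-46))*(-338))) = 334949/(((-105 + 92)*(-338))) = 334949/((-13*(-338))) = 334949/4394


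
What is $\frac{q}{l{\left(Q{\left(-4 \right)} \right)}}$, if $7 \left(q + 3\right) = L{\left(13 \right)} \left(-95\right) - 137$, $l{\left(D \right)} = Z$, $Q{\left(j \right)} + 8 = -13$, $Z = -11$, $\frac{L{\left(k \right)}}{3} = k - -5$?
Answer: $\frac{5288}{77} \approx 68.675$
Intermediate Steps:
$L{\left(k \right)} = 15 + 3 k$ ($L{\left(k \right)} = 3 \left(k - -5\right) = 3 \left(k + 5\right) = 3 \left(5 + k\right) = 15 + 3 k$)
$Q{\left(j \right)} = -21$ ($Q{\left(j \right)} = -8 - 13 = -21$)
$l{\left(D \right)} = -11$
$q = - \frac{5288}{7}$ ($q = -3 + \frac{\left(15 + 3 \cdot 13\right) \left(-95\right) - 137}{7} = -3 + \frac{\left(15 + 39\right) \left(-95\right) - 137}{7} = -3 + \frac{54 \left(-95\right) - 137}{7} = -3 + \frac{-5130 - 137}{7} = -3 + \frac{1}{7} \left(-5267\right) = -3 - \frac{5267}{7} = - \frac{5288}{7} \approx -755.43$)
$\frac{q}{l{\left(Q{\left(-4 \right)} \right)}} = - \frac{5288}{7 \left(-11\right)} = \left(- \frac{5288}{7}\right) \left(- \frac{1}{11}\right) = \frac{5288}{77}$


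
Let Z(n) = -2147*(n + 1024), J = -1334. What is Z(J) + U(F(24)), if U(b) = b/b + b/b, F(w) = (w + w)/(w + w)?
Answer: 665572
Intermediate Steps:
F(w) = 1 (F(w) = (2*w)/((2*w)) = (2*w)*(1/(2*w)) = 1)
U(b) = 2 (U(b) = 1 + 1 = 2)
Z(n) = -2198528 - 2147*n (Z(n) = -2147*(1024 + n) = -2198528 - 2147*n)
Z(J) + U(F(24)) = (-2198528 - 2147*(-1334)) + 2 = (-2198528 + 2864098) + 2 = 665570 + 2 = 665572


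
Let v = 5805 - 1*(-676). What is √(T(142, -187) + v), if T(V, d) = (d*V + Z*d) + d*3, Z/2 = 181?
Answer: 2*I*√22082 ≈ 297.2*I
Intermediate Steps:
Z = 362 (Z = 2*181 = 362)
T(V, d) = 365*d + V*d (T(V, d) = (d*V + 362*d) + d*3 = (V*d + 362*d) + 3*d = (362*d + V*d) + 3*d = 365*d + V*d)
v = 6481 (v = 5805 + 676 = 6481)
√(T(142, -187) + v) = √(-187*(365 + 142) + 6481) = √(-187*507 + 6481) = √(-94809 + 6481) = √(-88328) = 2*I*√22082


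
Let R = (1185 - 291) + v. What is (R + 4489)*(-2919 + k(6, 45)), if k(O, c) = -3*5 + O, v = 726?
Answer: -17887152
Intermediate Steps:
R = 1620 (R = (1185 - 291) + 726 = 894 + 726 = 1620)
k(O, c) = -15 + O
(R + 4489)*(-2919 + k(6, 45)) = (1620 + 4489)*(-2919 + (-15 + 6)) = 6109*(-2919 - 9) = 6109*(-2928) = -17887152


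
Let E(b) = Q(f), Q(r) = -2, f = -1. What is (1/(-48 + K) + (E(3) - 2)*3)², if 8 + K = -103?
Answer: 3644281/25281 ≈ 144.15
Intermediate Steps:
K = -111 (K = -8 - 103 = -111)
E(b) = -2
(1/(-48 + K) + (E(3) - 2)*3)² = (1/(-48 - 111) + (-2 - 2)*3)² = (1/(-159) - 4*3)² = (-1/159 - 12)² = (-1909/159)² = 3644281/25281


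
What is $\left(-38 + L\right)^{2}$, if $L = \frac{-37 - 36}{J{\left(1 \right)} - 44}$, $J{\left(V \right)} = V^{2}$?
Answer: $\frac{2436721}{1849} \approx 1317.9$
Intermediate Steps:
$L = \frac{73}{43}$ ($L = \frac{-37 - 36}{1^{2} - 44} = - \frac{73}{1 - 44} = - \frac{73}{-43} = \left(-73\right) \left(- \frac{1}{43}\right) = \frac{73}{43} \approx 1.6977$)
$\left(-38 + L\right)^{2} = \left(-38 + \frac{73}{43}\right)^{2} = \left(- \frac{1561}{43}\right)^{2} = \frac{2436721}{1849}$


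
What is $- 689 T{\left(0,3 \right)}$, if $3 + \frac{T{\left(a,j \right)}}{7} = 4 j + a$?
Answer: $-43407$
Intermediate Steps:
$T{\left(a,j \right)} = -21 + 7 a + 28 j$ ($T{\left(a,j \right)} = -21 + 7 \left(4 j + a\right) = -21 + 7 \left(a + 4 j\right) = -21 + \left(7 a + 28 j\right) = -21 + 7 a + 28 j$)
$- 689 T{\left(0,3 \right)} = - 689 \left(-21 + 7 \cdot 0 + 28 \cdot 3\right) = - 689 \left(-21 + 0 + 84\right) = \left(-689\right) 63 = -43407$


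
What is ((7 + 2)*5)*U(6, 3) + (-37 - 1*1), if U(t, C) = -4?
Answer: -218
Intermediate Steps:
((7 + 2)*5)*U(6, 3) + (-37 - 1*1) = ((7 + 2)*5)*(-4) + (-37 - 1*1) = (9*5)*(-4) + (-37 - 1) = 45*(-4) - 38 = -180 - 38 = -218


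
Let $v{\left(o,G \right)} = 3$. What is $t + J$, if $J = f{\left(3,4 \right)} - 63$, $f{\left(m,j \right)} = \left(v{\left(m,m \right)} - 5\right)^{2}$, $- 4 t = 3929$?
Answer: $- \frac{4165}{4} \approx -1041.3$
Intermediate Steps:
$t = - \frac{3929}{4}$ ($t = \left(- \frac{1}{4}\right) 3929 = - \frac{3929}{4} \approx -982.25$)
$f{\left(m,j \right)} = 4$ ($f{\left(m,j \right)} = \left(3 - 5\right)^{2} = \left(-2\right)^{2} = 4$)
$J = -59$ ($J = 4 - 63 = -59$)
$t + J = - \frac{3929}{4} - 59 = - \frac{4165}{4}$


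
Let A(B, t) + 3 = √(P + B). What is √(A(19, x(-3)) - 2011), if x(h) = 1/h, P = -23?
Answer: √(-2014 + 2*I) ≈ 0.0223 + 44.878*I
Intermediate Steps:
A(B, t) = -3 + √(-23 + B)
√(A(19, x(-3)) - 2011) = √((-3 + √(-23 + 19)) - 2011) = √((-3 + √(-4)) - 2011) = √((-3 + 2*I) - 2011) = √(-2014 + 2*I)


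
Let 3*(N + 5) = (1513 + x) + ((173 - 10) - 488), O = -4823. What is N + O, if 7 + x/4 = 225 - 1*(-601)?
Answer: -3340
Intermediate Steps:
x = 3276 (x = -28 + 4*(225 - 1*(-601)) = -28 + 4*(225 + 601) = -28 + 4*826 = -28 + 3304 = 3276)
N = 1483 (N = -5 + ((1513 + 3276) + ((173 - 10) - 488))/3 = -5 + (4789 + (163 - 488))/3 = -5 + (4789 - 325)/3 = -5 + (⅓)*4464 = -5 + 1488 = 1483)
N + O = 1483 - 4823 = -3340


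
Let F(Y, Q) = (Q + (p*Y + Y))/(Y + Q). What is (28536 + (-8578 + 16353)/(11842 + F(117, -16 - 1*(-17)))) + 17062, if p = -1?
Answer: 63717601936/1397357 ≈ 45599.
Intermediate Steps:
F(Y, Q) = Q/(Q + Y) (F(Y, Q) = (Q + (-Y + Y))/(Y + Q) = (Q + 0)/(Q + Y) = Q/(Q + Y))
(28536 + (-8578 + 16353)/(11842 + F(117, -16 - 1*(-17)))) + 17062 = (28536 + (-8578 + 16353)/(11842 + (-16 - 1*(-17))/((-16 - 1*(-17)) + 117))) + 17062 = (28536 + 7775/(11842 + (-16 + 17)/((-16 + 17) + 117))) + 17062 = (28536 + 7775/(11842 + 1/(1 + 117))) + 17062 = (28536 + 7775/(11842 + 1/118)) + 17062 = (28536 + 7775/(1397357/118)) + 17062 = (28536 + 7775*(118/1397357)) + 17062 = (28536 + 917450/1397357) + 17062 = 39875896802/1397357 + 17062 = 63717601936/1397357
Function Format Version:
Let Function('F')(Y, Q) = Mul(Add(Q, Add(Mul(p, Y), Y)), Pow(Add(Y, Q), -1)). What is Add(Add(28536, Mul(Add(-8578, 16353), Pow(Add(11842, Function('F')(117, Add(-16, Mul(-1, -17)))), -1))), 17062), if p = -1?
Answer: Rational(63717601936, 1397357) ≈ 45599.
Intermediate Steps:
Function('F')(Y, Q) = Mul(Q, Pow(Add(Q, Y), -1)) (Function('F')(Y, Q) = Mul(Add(Q, Add(Mul(-1, Y), Y)), Pow(Add(Y, Q), -1)) = Mul(Add(Q, 0), Pow(Add(Q, Y), -1)) = Mul(Q, Pow(Add(Q, Y), -1)))
Add(Add(28536, Mul(Add(-8578, 16353), Pow(Add(11842, Function('F')(117, Add(-16, Mul(-1, -17)))), -1))), 17062) = Add(Add(28536, Mul(Add(-8578, 16353), Pow(Add(11842, Mul(Add(-16, Mul(-1, -17)), Pow(Add(Add(-16, Mul(-1, -17)), 117), -1))), -1))), 17062) = Add(Add(28536, Mul(7775, Pow(Add(11842, Mul(Add(-16, 17), Pow(Add(Add(-16, 17), 117), -1))), -1))), 17062) = Add(Add(28536, Mul(7775, Pow(Add(11842, Mul(1, Pow(Add(1, 117), -1))), -1))), 17062) = Add(Add(28536, Mul(7775, Pow(Add(11842, Mul(1, Pow(118, -1))), -1))), 17062) = Add(Add(28536, Mul(7775, Pow(Add(11842, Mul(1, Rational(1, 118))), -1))), 17062) = Add(Add(28536, Mul(7775, Pow(Add(11842, Rational(1, 118)), -1))), 17062) = Add(Add(28536, Mul(7775, Pow(Rational(1397357, 118), -1))), 17062) = Add(Add(28536, Mul(7775, Rational(118, 1397357))), 17062) = Add(Add(28536, Rational(917450, 1397357)), 17062) = Add(Rational(39875896802, 1397357), 17062) = Rational(63717601936, 1397357)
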